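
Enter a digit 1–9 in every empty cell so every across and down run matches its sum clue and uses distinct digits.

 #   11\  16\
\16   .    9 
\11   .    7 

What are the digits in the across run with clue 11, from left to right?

16 in 2 cells must be {7,9}.
R1C1 = 16 − 9 = 7 completes the 16 across.
R2C1 = 11 − 7 = 4 completes the 11 across.

4 7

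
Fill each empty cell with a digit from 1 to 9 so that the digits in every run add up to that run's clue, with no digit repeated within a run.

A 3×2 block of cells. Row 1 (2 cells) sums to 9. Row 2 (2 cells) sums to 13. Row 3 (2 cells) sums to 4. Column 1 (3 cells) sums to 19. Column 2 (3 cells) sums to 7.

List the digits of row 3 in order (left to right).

3, 1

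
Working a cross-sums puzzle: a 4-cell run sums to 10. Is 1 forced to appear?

Yes

The only way to make 10 from 4 distinct digits is {1,2,3,4}, which contains 1.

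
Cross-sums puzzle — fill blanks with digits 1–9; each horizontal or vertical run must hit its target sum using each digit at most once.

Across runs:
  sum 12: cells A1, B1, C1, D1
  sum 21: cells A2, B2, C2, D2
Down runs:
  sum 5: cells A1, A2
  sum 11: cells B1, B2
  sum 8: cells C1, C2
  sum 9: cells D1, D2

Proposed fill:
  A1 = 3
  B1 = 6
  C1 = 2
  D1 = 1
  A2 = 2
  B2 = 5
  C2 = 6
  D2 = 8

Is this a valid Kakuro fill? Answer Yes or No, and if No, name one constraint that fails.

Across: 3+6+2+1=12; 2+5+6+8=21. Down: 3+2=5; 6+5=11; 2+6=8; 1+8=9. No digit repeats within any run.

Yes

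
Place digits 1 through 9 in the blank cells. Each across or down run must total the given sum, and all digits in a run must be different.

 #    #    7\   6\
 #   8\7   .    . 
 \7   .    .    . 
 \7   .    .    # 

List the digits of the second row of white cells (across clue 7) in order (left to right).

2 4 1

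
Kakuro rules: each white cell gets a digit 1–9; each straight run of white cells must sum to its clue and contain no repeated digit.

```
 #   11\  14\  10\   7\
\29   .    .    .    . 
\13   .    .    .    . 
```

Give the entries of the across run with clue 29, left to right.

29 in 4 cells must be {5,7,8,9}.
Only 5 fits R1C4 under both its across sum 29 and down sum 7.
R2C4 = 7 − 5 = 2 completes the 7 down.
Given what's placed, R2C2 must be 6 to fit the 13 across and 14 down.
R1C2 = 14 − 6 = 8 completes the 14 down.
R2C1 = 4: the only remaining digit allowed by both the 13 across and the 11 down.
R2C3 = 13 − 12 = 1 completes the 13 across.
R1C1 = 11 − 4 = 7 completes the 11 down.
R1C3 = 29 − 20 = 9 completes the 29 across.

7 8 9 5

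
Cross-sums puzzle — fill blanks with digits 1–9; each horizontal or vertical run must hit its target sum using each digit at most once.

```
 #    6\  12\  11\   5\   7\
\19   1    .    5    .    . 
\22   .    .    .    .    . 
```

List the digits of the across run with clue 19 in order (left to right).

1 4 5 3 6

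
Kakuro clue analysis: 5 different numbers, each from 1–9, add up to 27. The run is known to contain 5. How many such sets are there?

6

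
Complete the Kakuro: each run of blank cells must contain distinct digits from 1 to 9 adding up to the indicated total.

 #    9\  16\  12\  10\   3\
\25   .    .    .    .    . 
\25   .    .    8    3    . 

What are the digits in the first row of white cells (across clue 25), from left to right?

16 in 2 cells must be {7,9}; 3 in 2 cells must be {1,2}.
R1C3 = 12 − 8 = 4 completes the 12 down.
R1C4 = 10 − 3 = 7 completes the 10 down.
R1C2 = 9: the only remaining digit allowed by both the 25 across and the 16 down.
R1C5 = 2: the only remaining digit allowed by both the 25 across and the 3 down.
R2C2 = 16 − 9 = 7 completes the 16 down.
R2C5 = 3 − 2 = 1 completes the 3 down.
R1C1 = 25 − 22 = 3 completes the 25 across.

3, 9, 4, 7, 2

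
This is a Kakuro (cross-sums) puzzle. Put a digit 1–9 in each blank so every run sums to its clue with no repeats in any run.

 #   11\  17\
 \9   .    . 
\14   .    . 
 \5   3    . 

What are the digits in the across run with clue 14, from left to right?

6 8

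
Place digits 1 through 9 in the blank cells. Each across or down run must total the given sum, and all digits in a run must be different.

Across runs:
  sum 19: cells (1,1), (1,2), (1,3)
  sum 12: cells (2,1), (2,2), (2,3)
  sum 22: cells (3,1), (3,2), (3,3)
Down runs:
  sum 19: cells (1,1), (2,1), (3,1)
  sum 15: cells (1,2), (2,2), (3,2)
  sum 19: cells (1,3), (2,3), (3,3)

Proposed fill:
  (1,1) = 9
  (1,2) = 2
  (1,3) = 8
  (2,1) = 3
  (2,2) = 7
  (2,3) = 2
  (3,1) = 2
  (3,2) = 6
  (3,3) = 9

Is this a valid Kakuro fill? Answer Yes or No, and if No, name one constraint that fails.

No — the across run (3,1)–(3,3) sums to 17, not 22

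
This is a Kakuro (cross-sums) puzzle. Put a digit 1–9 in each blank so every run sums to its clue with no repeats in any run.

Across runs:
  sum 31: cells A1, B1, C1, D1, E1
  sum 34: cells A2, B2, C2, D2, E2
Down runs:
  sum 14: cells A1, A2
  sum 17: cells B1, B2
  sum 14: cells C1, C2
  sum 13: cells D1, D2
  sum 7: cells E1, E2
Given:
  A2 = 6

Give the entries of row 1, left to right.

8 9 5 6 3

34 in 5 cells must be {4,6,7,8,9}; 17 in 2 cells must be {8,9}.
A1 = 14 − 6 = 8 completes the 14 down.
B1 = 9: the only remaining digit allowed by both the 31 across and the 17 down.
B2 = 17 − 9 = 8 completes the 17 down.
Given what's placed, C2 must be 9 to fit the 34 across and 14 down.
Given what's placed, E2 must be 4 to fit the 34 across and 7 down.
C1 = 14 − 9 = 5 completes the 14 down.
E1 = 7 − 4 = 3 completes the 7 down.
D2 = 34 − 27 = 7 completes the 34 across.
D1 = 31 − 25 = 6 completes the 31 across.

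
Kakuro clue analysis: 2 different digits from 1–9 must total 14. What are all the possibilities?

2 distinct digits from 1–9 sum between 3 and 17.

{5,9}; {6,8}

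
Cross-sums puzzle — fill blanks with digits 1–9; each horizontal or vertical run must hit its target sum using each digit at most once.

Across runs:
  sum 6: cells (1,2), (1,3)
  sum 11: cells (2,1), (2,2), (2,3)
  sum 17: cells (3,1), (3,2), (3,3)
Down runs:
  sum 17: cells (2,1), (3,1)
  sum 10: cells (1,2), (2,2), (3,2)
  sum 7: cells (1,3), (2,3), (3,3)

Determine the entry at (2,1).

8

17 in 2 cells must be {8,9}; 7 in 3 cells must be {1,2,4}.
Only 8 fits (2,1) under both its across sum 11 and down sum 17.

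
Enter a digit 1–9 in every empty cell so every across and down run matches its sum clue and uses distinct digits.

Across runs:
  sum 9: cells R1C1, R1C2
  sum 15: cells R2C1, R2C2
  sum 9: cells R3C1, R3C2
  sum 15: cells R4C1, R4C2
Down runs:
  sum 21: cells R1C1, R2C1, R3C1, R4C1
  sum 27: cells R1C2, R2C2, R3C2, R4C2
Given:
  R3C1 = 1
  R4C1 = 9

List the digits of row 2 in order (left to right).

6, 9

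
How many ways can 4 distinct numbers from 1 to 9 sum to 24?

4 distinct digits from 1–9 sum between 10 and 30.

8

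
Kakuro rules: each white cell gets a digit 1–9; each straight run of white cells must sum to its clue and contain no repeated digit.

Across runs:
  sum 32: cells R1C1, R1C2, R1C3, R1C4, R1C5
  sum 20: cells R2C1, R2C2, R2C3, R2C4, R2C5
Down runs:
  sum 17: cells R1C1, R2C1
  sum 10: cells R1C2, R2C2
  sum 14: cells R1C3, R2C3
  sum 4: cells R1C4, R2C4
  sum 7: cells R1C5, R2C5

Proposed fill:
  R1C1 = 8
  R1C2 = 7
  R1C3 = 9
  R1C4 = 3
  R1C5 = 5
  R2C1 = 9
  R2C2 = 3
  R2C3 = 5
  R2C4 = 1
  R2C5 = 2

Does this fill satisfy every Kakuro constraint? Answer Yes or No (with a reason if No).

Yes

Across: 8+7+9+3+5=32; 9+3+5+1+2=20. Down: 8+9=17; 7+3=10; 9+5=14; 3+1=4; 5+2=7. No digit repeats within any run.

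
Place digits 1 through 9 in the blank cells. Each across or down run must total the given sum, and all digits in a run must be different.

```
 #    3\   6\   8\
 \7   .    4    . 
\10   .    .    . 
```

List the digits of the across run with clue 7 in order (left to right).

7 in 3 cells must be {1,2,4}; 3 in 2 cells must be {1,2}.
R2C2 = 6 − 4 = 2 completes the 6 down.
Given what's placed, R2C1 must be 1 to fit the 10 across and 3 down.
R2C3 = 10 − 3 = 7 completes the 10 across.
R1C1 = 3 − 1 = 2 completes the 3 down.
R1C3 = 7 − 6 = 1 completes the 7 across.

2 4 1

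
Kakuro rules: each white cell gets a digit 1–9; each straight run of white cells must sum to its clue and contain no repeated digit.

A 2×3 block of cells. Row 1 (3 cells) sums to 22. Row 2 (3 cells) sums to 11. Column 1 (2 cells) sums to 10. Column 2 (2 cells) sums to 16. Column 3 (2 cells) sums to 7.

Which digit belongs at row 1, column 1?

7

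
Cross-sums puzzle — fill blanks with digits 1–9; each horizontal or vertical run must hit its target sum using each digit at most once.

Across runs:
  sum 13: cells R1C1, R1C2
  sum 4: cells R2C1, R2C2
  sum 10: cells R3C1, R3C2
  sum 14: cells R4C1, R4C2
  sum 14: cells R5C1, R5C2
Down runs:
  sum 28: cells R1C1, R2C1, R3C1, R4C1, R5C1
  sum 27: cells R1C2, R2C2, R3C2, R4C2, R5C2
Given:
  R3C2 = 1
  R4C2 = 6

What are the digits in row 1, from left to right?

4 9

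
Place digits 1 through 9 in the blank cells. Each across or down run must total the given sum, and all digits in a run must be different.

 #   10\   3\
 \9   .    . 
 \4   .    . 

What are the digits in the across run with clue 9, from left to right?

7 2

4 in 2 cells must be {1,3}; 3 in 2 cells must be {1,2}.
The 4 across and the 3 down share only 1, so R2C2 = 1.
R1C2 = 3 − 1 = 2 completes the 3 down.
R2C1 = 4 − 1 = 3 completes the 4 across.
R1C1 = 9 − 2 = 7 completes the 9 across.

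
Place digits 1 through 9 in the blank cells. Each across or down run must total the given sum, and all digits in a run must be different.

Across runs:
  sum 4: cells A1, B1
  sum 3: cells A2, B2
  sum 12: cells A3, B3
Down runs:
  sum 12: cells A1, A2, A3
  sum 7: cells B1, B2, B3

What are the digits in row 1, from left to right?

3 1

4 in 2 cells must be {1,3}; 3 in 2 cells must be {1,2}; 7 in 3 cells must be {1,2,4}.
The 4 across and the 7 down share only 1, so B1 = 1.
Given what's placed, B2 must be 2 to fit the 3 across and 7 down.
B3 = 7 − 3 = 4 completes the 7 down.
A1 = 4 − 1 = 3 completes the 4 across.
A2 = 3 − 2 = 1 completes the 3 across.
A3 = 12 − 4 = 8 completes the 12 across.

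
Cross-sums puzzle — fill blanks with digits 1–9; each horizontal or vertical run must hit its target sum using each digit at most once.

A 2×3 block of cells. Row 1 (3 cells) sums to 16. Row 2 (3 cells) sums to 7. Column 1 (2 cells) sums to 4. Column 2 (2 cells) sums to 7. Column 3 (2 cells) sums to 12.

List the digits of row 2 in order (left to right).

7 in 3 cells must be {1,2,4}; 4 in 2 cells must be {1,3}.
The 7 across and the 4 down share only 1, so (2,1) = 1.
Given what's placed, (2,3) must be 4 to fit the 7 across and 12 down.
(1,1) = 4 − 1 = 3 completes the 4 down.
(1,3) = 12 − 4 = 8 completes the 12 down.
(2,2) = 7 − 5 = 2 completes the 7 across.
(1,2) = 16 − 11 = 5 completes the 16 across.

1, 2, 4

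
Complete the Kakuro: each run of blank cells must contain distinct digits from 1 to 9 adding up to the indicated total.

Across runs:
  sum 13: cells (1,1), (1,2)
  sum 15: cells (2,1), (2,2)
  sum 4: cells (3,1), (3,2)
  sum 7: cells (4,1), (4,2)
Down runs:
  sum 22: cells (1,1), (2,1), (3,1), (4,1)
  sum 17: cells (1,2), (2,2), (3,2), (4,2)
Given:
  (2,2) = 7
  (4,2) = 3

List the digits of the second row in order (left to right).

8 7

4 in 2 cells must be {1,3}.
(2,1) = 15 − 7 = 8 completes the 15 across.
Given what's placed, (3,2) must be 1 to fit the 4 across and 17 down.
(4,1) = 7 − 3 = 4 completes the 7 across.
(1,2) = 17 − 11 = 6 completes the 17 down.
(3,1) = 4 − 1 = 3 completes the 4 across.
(1,1) = 13 − 6 = 7 completes the 13 across.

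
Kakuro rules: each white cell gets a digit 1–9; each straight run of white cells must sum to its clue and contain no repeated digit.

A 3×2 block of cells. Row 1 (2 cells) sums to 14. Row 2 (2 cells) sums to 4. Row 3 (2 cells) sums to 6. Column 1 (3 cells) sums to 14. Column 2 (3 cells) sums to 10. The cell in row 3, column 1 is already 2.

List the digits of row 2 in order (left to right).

3, 1

4 in 2 cells must be {1,3}.
Given what's placed, (2,1) must be 3 to fit the 4 across and 14 down.
(2,2) = 4 − 3 = 1 completes the 4 across.
(3,2) = 6 − 2 = 4 completes the 6 across.
(1,1) = 14 − 5 = 9 completes the 14 down.
(1,2) = 14 − 9 = 5 completes the 14 across.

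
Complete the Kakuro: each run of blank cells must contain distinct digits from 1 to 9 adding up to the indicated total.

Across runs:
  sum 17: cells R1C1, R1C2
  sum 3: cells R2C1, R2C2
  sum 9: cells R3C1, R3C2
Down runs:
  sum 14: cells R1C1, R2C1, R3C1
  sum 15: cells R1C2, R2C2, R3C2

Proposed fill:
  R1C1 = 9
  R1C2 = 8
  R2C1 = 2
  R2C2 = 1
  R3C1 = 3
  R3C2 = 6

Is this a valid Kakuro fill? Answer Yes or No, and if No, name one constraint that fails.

Yes

Across: 9+8=17; 2+1=3; 3+6=9. Down: 9+2+3=14; 8+1+6=15. No digit repeats within any run.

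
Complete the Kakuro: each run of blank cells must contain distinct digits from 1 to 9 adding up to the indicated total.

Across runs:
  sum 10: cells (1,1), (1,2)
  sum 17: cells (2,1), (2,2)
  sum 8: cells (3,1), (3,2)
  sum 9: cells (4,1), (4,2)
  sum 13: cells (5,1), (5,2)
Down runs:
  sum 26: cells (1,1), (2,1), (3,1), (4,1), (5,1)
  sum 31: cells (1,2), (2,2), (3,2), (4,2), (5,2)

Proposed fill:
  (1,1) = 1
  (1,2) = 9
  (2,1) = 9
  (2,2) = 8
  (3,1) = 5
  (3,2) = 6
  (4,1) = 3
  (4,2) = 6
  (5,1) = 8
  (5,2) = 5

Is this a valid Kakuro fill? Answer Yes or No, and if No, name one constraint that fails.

No — the down run (1,2)–(5,2) sums to 34, not 31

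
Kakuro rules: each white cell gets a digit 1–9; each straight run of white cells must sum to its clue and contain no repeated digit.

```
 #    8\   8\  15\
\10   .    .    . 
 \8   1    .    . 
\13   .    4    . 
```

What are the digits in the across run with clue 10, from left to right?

4 1 5

R2C2 = 3: the only remaining digit allowed by both the 8 across and the 8 down.
R2C3 = 8 − 4 = 4 completes the 8 across.
R1C2 = 8 − 7 = 1 completes the 8 down.
Nothing is forced directly, so branch on R3C1, whose candidates are 2 or 3. If R3C1 = 2: that forces R1C1 = 5, after which R1C3 would have to be in {4} for the 10 across but in {2,3,5,6,8,9} for the 15 down — contradiction. So R3C1 = 3.
R1C1 = 8 − 4 = 4 completes the 8 down.
R1C3 = 10 − 5 = 5 completes the 10 across.
R3C3 = 13 − 7 = 6 completes the 13 across.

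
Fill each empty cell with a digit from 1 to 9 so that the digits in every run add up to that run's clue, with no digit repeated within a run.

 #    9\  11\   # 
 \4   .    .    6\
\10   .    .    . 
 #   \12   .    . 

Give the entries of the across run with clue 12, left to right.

4 in 2 cells must be {1,3}.
Nothing is forced directly, so branch on R1C1, whose candidates are 1 or 3. If R1C1 = 1: that forces R1C2 = 3, after which R2C1 would have to be in {1,2,3,4,5,6,7} for the 10 across but in {8} for the 9 down — contradiction. So R1C1 = 3.
R1C2 = 4 − 3 = 1 completes the 4 across.
R2C1 = 9 − 3 = 6 completes the 9 down.
R2C2 = 3: the only remaining digit allowed by both the 10 across and the 11 down.
R2C3 = 10 − 9 = 1 completes the 10 across.
R3C2 = 11 − 4 = 7 completes the 11 down.
R3C3 = 12 − 7 = 5 completes the 12 across.

7 5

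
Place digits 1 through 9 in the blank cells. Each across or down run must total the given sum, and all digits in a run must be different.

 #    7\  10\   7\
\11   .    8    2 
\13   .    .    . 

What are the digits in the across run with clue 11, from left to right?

R1C1 = 11 − 10 = 1 completes the 11 across.
R2C1 = 7 − 1 = 6 completes the 7 down.
R2C2 = 10 − 8 = 2 completes the 10 down.
R2C3 = 13 − 8 = 5 completes the 13 across.

1 8 2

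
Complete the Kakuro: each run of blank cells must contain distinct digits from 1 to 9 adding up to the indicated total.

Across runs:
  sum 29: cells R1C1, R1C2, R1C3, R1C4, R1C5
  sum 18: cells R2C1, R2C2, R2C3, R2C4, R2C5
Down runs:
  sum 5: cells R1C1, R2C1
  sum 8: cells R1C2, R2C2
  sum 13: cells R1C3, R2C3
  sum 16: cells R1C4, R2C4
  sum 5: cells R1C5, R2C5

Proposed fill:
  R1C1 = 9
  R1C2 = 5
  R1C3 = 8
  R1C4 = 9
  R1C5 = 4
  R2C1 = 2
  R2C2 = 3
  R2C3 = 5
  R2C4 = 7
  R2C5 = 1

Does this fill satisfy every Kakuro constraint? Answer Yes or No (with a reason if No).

No — the across run R1C1–R1C5 sums to 35, not 29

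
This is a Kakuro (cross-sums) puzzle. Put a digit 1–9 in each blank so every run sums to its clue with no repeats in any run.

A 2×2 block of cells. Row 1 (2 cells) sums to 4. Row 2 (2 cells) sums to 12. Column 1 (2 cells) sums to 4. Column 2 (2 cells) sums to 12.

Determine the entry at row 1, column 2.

3

4 in 2 cells must be {1,3}.
The 4 across and the 12 down share only 3, so (1,2) = 3.
The 12 across and the 4 down share only 3, so (2,1) = 3.
(2,2) = 12 − 3 = 9 completes the 12 across.
(1,1) = 4 − 3 = 1 completes the 4 across.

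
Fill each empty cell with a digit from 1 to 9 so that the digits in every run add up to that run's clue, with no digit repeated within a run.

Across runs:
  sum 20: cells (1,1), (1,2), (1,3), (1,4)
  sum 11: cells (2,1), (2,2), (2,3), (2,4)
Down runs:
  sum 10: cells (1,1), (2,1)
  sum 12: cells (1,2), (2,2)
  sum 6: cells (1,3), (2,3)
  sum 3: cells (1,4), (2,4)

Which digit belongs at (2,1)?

2

11 in 4 cells must be {1,2,3,5}; 3 in 2 cells must be {1,2}.
Nothing is forced directly, so branch on (2,1), whose candidates are 1 or 2 or 3. If (2,1) = 1: that forces (1,1) = 9, (2,4) = 2, (1,4) = 1, (2,3) = 5, after which (1,3) would have to be in {2,3,4,6,7,8} for the 20 across but in {1} for the 6 down — contradiction. If (2,1) = 3: that forces (1,1) = 7, (2,2) = 5, after which (1,2) would have to be in {1,2,3,4,5,6,8,9} for the 20 across but in {7} for the 12 down — contradiction. So (2,1) = 2.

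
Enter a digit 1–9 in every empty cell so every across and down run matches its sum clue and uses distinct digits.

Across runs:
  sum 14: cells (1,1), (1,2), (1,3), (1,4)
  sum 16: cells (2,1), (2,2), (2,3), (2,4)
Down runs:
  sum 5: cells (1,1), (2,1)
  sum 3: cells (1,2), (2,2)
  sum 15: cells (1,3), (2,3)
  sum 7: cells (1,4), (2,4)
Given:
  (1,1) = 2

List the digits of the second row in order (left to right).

3 in 2 cells must be {1,2}.
Given what's placed, (1,2) must be 1 to fit the 14 across and 3 down.
(2,1) = 5 − 2 = 3 completes the 5 down.
(2,2) = 3 − 1 = 2 completes the 3 down.
No cell is forced outright now. (2,3) can only be 6 or 7 (the digits allowed by both its 16 across and its 15 down). If (2,3) = 6: then (1,3) would have to be in {3,4,5,6,7,8} for the 14 across but in {9} for the 15 down — contradiction. So (2,3) = 7.
(1,3) = 15 − 7 = 8 completes the 15 down.
(1,4) = 14 − 11 = 3 completes the 14 across.
(2,4) = 16 − 12 = 4 completes the 16 across.

3 2 7 4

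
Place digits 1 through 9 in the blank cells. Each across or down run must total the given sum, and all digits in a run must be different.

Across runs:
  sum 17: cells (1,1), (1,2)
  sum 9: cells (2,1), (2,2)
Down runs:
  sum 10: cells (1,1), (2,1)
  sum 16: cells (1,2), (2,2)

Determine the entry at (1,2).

17 in 2 cells must be {8,9}; 16 in 2 cells must be {7,9}.
The 17 across and the 16 down share only 9, so (1,2) = 9.
(2,2) = 16 − 9 = 7 completes the 16 down.
(1,1) = 17 − 9 = 8 completes the 17 across.
(2,1) = 9 − 7 = 2 completes the 9 across.

9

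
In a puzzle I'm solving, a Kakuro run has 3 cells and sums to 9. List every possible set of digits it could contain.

{1,2,6}; {1,3,5}; {2,3,4}

3 distinct digits from 1–9 sum between 6 and 24.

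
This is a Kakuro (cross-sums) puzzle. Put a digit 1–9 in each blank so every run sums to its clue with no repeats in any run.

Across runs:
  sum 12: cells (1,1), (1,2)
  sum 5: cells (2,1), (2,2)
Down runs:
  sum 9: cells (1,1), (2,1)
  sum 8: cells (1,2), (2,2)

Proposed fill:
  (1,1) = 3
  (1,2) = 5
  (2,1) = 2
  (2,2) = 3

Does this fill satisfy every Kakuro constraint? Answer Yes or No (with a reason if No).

No — the down run (1,1)–(2,1) sums to 5, not 9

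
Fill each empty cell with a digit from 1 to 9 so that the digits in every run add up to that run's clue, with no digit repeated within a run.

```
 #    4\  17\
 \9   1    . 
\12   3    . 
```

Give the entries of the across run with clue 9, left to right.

1 8

4 in 2 cells must be {1,3}; 17 in 2 cells must be {8,9}.
R1C2 = 9 − 1 = 8 completes the 9 across.
R2C2 = 12 − 3 = 9 completes the 12 across.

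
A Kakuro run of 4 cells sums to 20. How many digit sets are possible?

4 distinct digits from 1–9 sum between 10 and 30.

12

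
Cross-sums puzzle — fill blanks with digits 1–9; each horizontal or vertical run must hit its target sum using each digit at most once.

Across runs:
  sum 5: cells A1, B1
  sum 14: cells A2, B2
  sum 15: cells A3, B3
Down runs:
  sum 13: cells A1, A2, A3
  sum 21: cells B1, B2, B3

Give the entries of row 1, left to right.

The 5 across and the 21 down share only 4, so B1 = 4.
A1 = 5 − 4 = 1 completes the 5 across.
Nothing is forced directly, so branch on B2, whose candidates are 8 or 9. If B2 = 8: then A2 would have to be in {6} for the 14 across but in {3,4,5,7,8,9} for the 13 down — contradiction. So B2 = 9.
A2 = 14 − 9 = 5 completes the 14 across.
A3 = 13 − 6 = 7 completes the 13 down.
B3 = 15 − 7 = 8 completes the 15 across.

1 4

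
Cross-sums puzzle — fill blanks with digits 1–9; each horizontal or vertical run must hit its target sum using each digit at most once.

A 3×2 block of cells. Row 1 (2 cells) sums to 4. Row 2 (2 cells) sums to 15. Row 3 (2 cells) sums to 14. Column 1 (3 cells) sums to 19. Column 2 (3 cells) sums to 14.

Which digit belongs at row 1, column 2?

4 in 2 cells must be {1,3}.
The 4 across and the 19 down share only 3, so (1,1) = 3.
(1,2) = 4 − 3 = 1 completes the 4 across.
Given what's placed, (3,1) must be 9 to fit the 14 across and 19 down.
(3,2) = 14 − 9 = 5 completes the 14 across.
(2,1) = 19 − 12 = 7 completes the 19 down.
(2,2) = 15 − 7 = 8 completes the 15 across.

1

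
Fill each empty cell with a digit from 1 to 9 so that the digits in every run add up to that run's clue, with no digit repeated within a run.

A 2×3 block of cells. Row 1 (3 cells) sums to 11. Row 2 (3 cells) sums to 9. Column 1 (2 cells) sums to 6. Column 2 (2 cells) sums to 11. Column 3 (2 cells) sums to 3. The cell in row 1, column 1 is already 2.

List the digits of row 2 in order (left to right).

3 in 2 cells must be {1,2}.
Given what's placed, (1,3) must be 1 to fit the 11 across and 3 down.
(2,1) = 6 − 2 = 4 completes the 6 down.
(2,3) = 3 − 1 = 2 completes the 3 down.
(1,2) = 11 − 3 = 8 completes the 11 across.
(2,2) = 9 − 6 = 3 completes the 9 across.

4 3 2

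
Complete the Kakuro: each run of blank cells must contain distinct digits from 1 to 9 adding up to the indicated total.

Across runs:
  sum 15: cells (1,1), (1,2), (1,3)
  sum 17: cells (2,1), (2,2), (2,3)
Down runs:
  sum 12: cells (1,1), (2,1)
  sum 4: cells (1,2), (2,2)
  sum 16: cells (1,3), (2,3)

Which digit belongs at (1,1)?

5

4 in 2 cells must be {1,3}; 16 in 2 cells must be {7,9}.
Nothing is forced directly, so branch on (1,2), whose candidates are 1 or 3. If (1,2) = 1: that forces (1,3) = 9, (2,2) = 3, after which (2,3) would have to be in {5,6,8,9} for the 17 across but in {7} for the 16 down — contradiction. So (1,2) = 3.
Given what's placed, (1,3) must be 7 to fit the 15 across and 16 down.
(2,2) = 4 − 3 = 1 completes the 4 down.
(2,3) = 16 − 7 = 9 completes the 16 down.
(1,1) = 15 − 10 = 5 completes the 15 across.
(2,1) = 17 − 10 = 7 completes the 17 across.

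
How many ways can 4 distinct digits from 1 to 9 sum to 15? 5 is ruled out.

4

4 distinct digits from 1–9 sum between 10 and 30.
Dropping sets that contain 5.
Enumerating: {1,2,3,9}, {1,2,4,8}, {1,3,4,7}, {2,3,4,6}.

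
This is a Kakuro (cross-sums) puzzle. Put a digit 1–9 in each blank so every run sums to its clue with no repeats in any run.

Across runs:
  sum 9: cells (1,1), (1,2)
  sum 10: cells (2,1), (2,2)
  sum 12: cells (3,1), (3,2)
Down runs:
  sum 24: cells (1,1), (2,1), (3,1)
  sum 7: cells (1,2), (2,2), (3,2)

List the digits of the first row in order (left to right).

24 in 3 cells must be {7,8,9}; 7 in 3 cells must be {1,2,4}.
The 12 across and the 7 down share only 4, so (3,2) = 4.
(3,1) = 12 − 4 = 8 completes the 12 across.
Given what's placed, (1,1) must be 7 to fit the 9 across and 24 down.
(1,2) = 9 − 7 = 2 completes the 9 across.
(2,1) = 24 − 15 = 9 completes the 24 down.
(2,2) = 10 − 9 = 1 completes the 10 across.

7 2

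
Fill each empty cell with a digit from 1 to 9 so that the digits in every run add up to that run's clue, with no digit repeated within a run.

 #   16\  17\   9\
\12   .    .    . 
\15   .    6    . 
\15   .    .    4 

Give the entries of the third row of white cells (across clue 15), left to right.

8 3 4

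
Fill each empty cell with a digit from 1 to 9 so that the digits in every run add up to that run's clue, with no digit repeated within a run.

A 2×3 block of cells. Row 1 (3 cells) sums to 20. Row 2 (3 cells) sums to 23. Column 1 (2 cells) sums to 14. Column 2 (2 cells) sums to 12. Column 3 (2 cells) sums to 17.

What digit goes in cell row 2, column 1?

23 in 3 cells must be {6,8,9}; 17 in 2 cells must be {8,9}.
Nothing is forced directly, so branch on (1,3), whose candidates are 8 or 9. If (1,3) = 8: that forces (2,3) = 9, (2,2) = 8, after which (1,2) would have to be in {3,5,7,9} for the 20 across but in {4} for the 12 down — contradiction. So (1,3) = 9.
(2,3) = 17 − 9 = 8 completes the 17 down.
Given what's placed, (2,2) must be 9 to fit the 23 across and 12 down.
(1,2) = 12 − 9 = 3 completes the 12 down.
(2,1) = 23 − 17 = 6 completes the 23 across.
(1,1) = 20 − 12 = 8 completes the 20 across.

6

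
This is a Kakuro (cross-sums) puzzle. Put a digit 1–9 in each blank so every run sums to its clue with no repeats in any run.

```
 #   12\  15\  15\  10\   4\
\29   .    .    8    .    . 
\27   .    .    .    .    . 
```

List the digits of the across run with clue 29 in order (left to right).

7, 9, 8, 2, 3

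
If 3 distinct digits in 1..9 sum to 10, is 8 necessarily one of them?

No

Counterexample: {1,2,7} sums to 10 without using 8.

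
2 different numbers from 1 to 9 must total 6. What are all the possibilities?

2 distinct digits from 1–9 sum between 3 and 17.

{1,5}; {2,4}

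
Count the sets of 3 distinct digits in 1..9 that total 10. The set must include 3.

3 distinct digits from 1–9 sum between 6 and 24.
Keeping only sets containing 3.
Enumerating: {1,3,6}, {2,3,5}.

2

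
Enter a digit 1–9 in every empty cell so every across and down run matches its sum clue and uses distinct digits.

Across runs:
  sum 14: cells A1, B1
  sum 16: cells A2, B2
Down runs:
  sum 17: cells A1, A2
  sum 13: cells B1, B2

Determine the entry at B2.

7

16 in 2 cells must be {7,9}; 17 in 2 cells must be {8,9}.
The 16 across and the 17 down share only 9, so A2 = 9.
B2 = 16 − 9 = 7 completes the 16 across.
A1 = 17 − 9 = 8 completes the 17 down.
B1 = 14 − 8 = 6 completes the 14 across.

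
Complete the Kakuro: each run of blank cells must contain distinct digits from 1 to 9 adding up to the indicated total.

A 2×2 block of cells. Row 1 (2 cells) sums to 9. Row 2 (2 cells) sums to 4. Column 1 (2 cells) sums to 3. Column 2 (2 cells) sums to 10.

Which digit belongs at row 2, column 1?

4 in 2 cells must be {1,3}; 3 in 2 cells must be {1,2}.
The 4 across and the 3 down share only 1, so (2,1) = 1.
(2,2) = 4 − 1 = 3 completes the 4 across.
(1,1) = 3 − 1 = 2 completes the 3 down.
(1,2) = 9 − 2 = 7 completes the 9 across.

1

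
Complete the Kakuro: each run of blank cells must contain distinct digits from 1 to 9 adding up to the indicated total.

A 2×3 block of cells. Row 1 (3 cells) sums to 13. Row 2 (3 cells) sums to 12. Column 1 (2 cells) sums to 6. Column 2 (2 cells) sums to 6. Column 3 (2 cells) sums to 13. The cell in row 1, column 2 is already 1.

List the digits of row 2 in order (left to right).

(2,2) = 6 − 1 = 5 completes the 6 down.
No cell is forced outright now. (2,1) can only be 1 or 4 (the digits allowed by both its 12 across and its 6 down). If (2,1) = 4: then (1,1) would have to be in {3,4,5,7,8,9} for the 13 across but in {2} for the 6 down — contradiction. So (2,1) = 1.
(1,1) = 6 − 1 = 5 completes the 6 down.
(1,3) = 13 − 6 = 7 completes the 13 across.
(2,3) = 12 − 6 = 6 completes the 12 across.

1 5 6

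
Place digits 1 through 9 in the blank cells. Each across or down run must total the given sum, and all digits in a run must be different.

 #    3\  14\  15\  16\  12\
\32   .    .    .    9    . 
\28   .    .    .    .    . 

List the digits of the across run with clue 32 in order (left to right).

3 in 2 cells must be {1,2}; 16 in 2 cells must be {7,9}.
R1C1 = 2: the only remaining digit allowed by both the 32 across and the 3 down.
R2C1 = 3 − 2 = 1 completes the 3 down.
R2C4 = 16 − 9 = 7 completes the 16 down.
Nothing is forced directly, so branch on R1C2, whose candidates are 6 or 8. If R1C2 = 6: that forces R2C2 = 8, R2C3 = 9, R2C5 = 3, after which R1C3 would have to be in {7,8} for the 32 across but in {6} for the 15 down — contradiction. So R1C2 = 8.
R1C5 = 7: the only remaining digit allowed by both the 32 across and the 12 down.
R2C2 = 14 − 8 = 6 completes the 14 down.
Given what's placed, R2C3 must be 9 to fit the 28 across and 15 down.
R2C5 = 28 − 23 = 5 completes the 28 across.
R1C3 = 32 − 26 = 6 completes the 32 across.

2 8 6 9 7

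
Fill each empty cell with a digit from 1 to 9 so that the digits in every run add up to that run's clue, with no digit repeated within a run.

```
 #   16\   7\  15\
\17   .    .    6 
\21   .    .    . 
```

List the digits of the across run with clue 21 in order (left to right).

7, 5, 9

16 in 2 cells must be {7,9}.
R2C3 = 15 − 6 = 9 completes the 15 down.
Given what's placed, R2C1 must be 7 to fit the 21 across and 16 down.
R2C2 = 21 − 16 = 5 completes the 21 across.
R1C1 = 16 − 7 = 9 completes the 16 down.
R1C2 = 17 − 15 = 2 completes the 17 across.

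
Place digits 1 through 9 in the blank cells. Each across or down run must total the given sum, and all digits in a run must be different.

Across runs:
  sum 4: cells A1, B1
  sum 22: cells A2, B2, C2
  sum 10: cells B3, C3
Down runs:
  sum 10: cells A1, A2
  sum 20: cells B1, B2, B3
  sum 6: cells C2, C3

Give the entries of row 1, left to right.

1, 3

4 in 2 cells must be {1,3}.
The 4 across and the 20 down share only 3, so B1 = 3.
Intersecting the 22 across with the 6 down forces C2 = 5.
C3 = 6 − 5 = 1 completes the 6 down.
A1 = 4 − 3 = 1 completes the 4 across.
A2 = 10 − 1 = 9 completes the 10 down.
B2 = 22 − 14 = 8 completes the 22 across.
B3 = 10 − 1 = 9 completes the 10 across.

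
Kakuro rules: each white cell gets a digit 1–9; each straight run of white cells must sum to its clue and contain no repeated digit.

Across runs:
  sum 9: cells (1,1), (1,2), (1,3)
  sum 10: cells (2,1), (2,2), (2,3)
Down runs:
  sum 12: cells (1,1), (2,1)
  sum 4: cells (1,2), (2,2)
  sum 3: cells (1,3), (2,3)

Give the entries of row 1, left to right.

4 in 2 cells must be {1,3}; 3 in 2 cells must be {1,2}.
Nothing is forced directly, so branch on (1,2), whose candidates are 1 or 3. If (1,2) = 1: that forces (1,3) = 2, (2,2) = 3, (2,3) = 1, after which (1,1) would have to be in {6} for the 9 across but in {3,4,5,7,8,9} for the 12 down — contradiction. So (1,2) = 3.
(2,2) = 4 − 3 = 1 completes the 4 down.
Given what's placed, (2,3) must be 2 to fit the 10 across and 3 down.
(1,3) = 3 − 2 = 1 completes the 3 down.
(2,1) = 10 − 3 = 7 completes the 10 across.
(1,1) = 9 − 4 = 5 completes the 9 across.

5, 3, 1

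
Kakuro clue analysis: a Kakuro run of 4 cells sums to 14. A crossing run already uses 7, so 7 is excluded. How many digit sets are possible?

4 distinct digits from 1–9 sum between 10 and 30.
Dropping sets that contain 7.
Enumerating: {1,2,3,8}, {1,2,5,6}, {1,3,4,6}, {2,3,4,5}.

4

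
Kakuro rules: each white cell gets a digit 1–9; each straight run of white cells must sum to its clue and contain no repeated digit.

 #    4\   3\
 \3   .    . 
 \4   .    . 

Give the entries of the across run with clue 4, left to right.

3 in 2 cells must be {1,2}; 4 in 2 cells must be {1,3}.
The 3 across and the 4 down share only 1, so R1C1 = 1.
R1C2 = 3 − 1 = 2 completes the 3 across.
R2C1 = 4 − 1 = 3 completes the 4 down.
R2C2 = 4 − 3 = 1 completes the 4 across.

3 1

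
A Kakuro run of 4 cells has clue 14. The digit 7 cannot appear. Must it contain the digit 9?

No

Counterexample: {1,2,3,8} sums to 14 under that restriction without using 9.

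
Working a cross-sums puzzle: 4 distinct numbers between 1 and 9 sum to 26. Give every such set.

{2,7,8,9}; {3,6,8,9}; {4,5,8,9}; {4,6,7,9}; {5,6,7,8}

4 distinct digits from 1–9 sum between 10 and 30.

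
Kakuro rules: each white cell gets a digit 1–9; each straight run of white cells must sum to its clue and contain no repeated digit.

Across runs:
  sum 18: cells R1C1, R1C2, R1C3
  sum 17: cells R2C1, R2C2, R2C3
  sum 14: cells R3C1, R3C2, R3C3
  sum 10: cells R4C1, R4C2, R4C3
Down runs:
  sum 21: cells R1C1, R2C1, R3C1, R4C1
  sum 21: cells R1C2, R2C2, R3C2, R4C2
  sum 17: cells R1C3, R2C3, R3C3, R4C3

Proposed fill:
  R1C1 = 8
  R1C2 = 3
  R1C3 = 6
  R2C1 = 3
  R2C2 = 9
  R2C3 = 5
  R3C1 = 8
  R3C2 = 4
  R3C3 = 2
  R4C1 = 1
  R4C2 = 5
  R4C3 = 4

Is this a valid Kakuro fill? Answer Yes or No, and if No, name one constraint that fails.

No — the across run R1C1–R1C3 sums to 17, not 18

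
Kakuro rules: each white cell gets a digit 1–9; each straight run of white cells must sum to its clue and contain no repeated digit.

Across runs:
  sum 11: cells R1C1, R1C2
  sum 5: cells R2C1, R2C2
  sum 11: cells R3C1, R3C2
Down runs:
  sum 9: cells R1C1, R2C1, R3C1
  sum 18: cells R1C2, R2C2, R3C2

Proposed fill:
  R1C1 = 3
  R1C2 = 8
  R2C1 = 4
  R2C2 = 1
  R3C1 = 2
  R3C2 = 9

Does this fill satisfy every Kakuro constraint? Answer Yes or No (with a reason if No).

Across: 3+8=11; 4+1=5; 2+9=11. Down: 3+4+2=9; 8+1+9=18. No digit repeats within any run.

Yes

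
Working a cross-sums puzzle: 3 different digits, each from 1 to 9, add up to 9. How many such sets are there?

3 distinct digits from 1–9 sum between 6 and 24.
Enumerating: {1,2,6}, {1,3,5}, {2,3,4}.

3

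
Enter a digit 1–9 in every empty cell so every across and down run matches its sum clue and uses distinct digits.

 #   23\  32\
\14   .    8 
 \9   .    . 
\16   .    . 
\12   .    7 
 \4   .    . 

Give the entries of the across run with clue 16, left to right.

7 9

16 in 2 cells must be {7,9}; 4 in 2 cells must be {1,3}.
R1C1 = 14 − 8 = 6 completes the 14 across.
Given what's placed, R3C2 must be 9 to fit the 16 across and 32 down.
R4C1 = 12 − 7 = 5 completes the 12 across.
Given what's placed, R5C2 must be 3 to fit the 4 across and 32 down.
R2C2 = 32 − 27 = 5 completes the 32 down.
R3C1 = 16 − 9 = 7 completes the 16 across.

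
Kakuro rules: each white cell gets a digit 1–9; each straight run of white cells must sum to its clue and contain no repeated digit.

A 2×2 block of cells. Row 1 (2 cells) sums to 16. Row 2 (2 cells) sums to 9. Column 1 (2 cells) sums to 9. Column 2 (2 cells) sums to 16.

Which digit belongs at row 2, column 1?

2

16 in 2 cells must be {7,9}.
The 16 across and the 9 down share only 7, so (1,1) = 7.
(1,2) = 16 − 7 = 9 completes the 16 across.
(2,1) = 9 − 7 = 2 completes the 9 down.
(2,2) = 9 − 2 = 7 completes the 9 across.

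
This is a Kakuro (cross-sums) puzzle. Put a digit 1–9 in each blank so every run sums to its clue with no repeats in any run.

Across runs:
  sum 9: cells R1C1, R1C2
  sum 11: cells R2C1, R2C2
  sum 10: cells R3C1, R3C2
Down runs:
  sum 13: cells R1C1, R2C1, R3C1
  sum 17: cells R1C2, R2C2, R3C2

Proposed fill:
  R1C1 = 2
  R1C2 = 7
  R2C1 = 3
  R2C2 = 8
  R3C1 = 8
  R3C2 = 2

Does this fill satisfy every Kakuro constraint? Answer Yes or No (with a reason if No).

Across: 2+7=9; 3+8=11; 8+2=10. Down: 2+3+8=13; 7+8+2=17. No digit repeats within any run.

Yes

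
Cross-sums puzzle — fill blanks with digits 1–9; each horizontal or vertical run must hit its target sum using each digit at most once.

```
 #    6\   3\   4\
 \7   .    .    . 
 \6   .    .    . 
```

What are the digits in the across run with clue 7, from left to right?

7 in 3 cells must be {1,2,4}; 6 in 3 cells must be {1,2,3}; 3 in 2 cells must be {1,2}.
The 7 across and the 4 down share only 1, so R1C3 = 1.
R2C3 = 4 − 1 = 3 completes the 4 down.
Given what's placed, R1C2 must be 2 to fit the 7 across and 3 down.
R2C2 = 3 − 2 = 1 completes the 3 down.
R1C1 = 7 − 3 = 4 completes the 7 across.
R2C1 = 6 − 4 = 2 completes the 6 across.

4 2 1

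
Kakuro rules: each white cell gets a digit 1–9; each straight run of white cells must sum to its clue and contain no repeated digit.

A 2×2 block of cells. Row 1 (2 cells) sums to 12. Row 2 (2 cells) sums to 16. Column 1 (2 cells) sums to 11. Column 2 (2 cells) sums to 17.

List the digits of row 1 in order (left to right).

16 in 2 cells must be {7,9}; 17 in 2 cells must be {8,9}.
The 16 across and the 17 down share only 9, so (2,2) = 9.
(1,2) = 17 − 9 = 8 completes the 17 down.
(2,1) = 16 − 9 = 7 completes the 16 across.
(1,1) = 12 − 8 = 4 completes the 12 across.

4 8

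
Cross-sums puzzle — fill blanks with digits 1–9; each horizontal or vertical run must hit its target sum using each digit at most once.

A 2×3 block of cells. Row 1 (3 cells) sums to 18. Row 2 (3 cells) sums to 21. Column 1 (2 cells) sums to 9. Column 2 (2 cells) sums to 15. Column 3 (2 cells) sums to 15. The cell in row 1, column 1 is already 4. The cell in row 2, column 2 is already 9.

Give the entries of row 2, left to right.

(1,2) = 15 − 9 = 6 completes the 15 down.
(1,3) = 18 − 10 = 8 completes the 18 across.
(2,1) = 9 − 4 = 5 completes the 9 down.
(2,3) = 21 − 14 = 7 completes the 21 across.

5, 9, 7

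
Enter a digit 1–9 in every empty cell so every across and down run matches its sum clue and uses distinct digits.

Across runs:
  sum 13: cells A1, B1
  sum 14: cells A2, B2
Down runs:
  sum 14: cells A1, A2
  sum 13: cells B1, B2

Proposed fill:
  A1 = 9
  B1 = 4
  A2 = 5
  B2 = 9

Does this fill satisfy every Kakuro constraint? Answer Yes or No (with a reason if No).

Yes

Across: 9+4=13; 5+9=14. Down: 9+5=14; 4+9=13. No digit repeats within any run.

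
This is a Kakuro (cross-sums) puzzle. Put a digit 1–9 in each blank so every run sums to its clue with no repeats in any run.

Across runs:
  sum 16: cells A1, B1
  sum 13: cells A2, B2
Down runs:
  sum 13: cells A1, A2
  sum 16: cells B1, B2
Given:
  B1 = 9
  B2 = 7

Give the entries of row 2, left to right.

16 in 2 cells must be {7,9}.
A1 = 16 − 9 = 7 completes the 16 across.
A2 = 13 − 7 = 6 completes the 13 across.

6 7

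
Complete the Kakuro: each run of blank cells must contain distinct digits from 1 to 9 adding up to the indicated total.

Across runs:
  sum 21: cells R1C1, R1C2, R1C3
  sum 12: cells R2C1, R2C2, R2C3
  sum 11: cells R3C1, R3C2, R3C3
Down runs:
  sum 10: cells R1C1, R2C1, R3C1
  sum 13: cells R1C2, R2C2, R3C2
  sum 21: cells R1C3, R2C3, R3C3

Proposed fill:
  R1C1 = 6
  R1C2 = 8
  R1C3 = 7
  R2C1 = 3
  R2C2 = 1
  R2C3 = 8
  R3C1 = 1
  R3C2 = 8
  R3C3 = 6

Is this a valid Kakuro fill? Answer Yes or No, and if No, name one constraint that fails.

No — the across run R3C1–R3C3 sums to 15, not 11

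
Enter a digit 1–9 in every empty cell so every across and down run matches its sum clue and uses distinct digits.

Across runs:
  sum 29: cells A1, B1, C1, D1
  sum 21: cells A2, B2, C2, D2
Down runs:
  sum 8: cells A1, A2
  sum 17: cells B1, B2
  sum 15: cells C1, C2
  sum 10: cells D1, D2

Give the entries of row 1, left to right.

5 8 7 9

29 in 4 cells must be {5,7,8,9}; 17 in 2 cells must be {8,9}.
Nothing is forced directly, so branch on D1, whose candidates are 7 or 8 or 9. If D1 = 7: that forces A1 = 5, A2 = 3, after which D2 would have to be in {1,2,4,5,6,7,8,9} for the 21 across but in {3} for the 10 down — contradiction. If D1 = 8: that forces B1 = 9, C1 = 7, B2 = 8, after which C2 would have to be in {1,2,3,4,5,6,7,9} for the 21 across but in {8} for the 15 down — contradiction. So D1 = 9.
Given what's placed, B1 must be 8 to fit the 29 across and 17 down.
C1 = 7: the only remaining digit allowed by both the 29 across and the 15 down.
B2 = 17 − 8 = 9 completes the 17 down.
C2 = 15 − 7 = 8 completes the 15 down.
D2 = 10 − 9 = 1 completes the 10 down.
A1 = 29 − 24 = 5 completes the 29 across.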